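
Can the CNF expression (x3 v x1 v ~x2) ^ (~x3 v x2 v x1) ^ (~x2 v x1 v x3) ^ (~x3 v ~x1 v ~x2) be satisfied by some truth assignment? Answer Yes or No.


Check all 8 possible truth assignments.
Number of satisfying assignments found: 5.
The formula is satisfiable.

Yes


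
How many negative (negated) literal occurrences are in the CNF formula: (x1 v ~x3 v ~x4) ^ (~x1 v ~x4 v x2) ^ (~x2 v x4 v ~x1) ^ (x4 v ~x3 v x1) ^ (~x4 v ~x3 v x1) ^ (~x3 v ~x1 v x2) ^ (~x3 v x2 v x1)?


Scan each clause for negated literals.
Clause 1: 2 negative; Clause 2: 2 negative; Clause 3: 2 negative; Clause 4: 1 negative; Clause 5: 2 negative; Clause 6: 2 negative; Clause 7: 1 negative.
Total negative literal occurrences = 12.

12


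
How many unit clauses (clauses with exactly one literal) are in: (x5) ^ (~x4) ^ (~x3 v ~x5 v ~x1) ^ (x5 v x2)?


A unit clause contains exactly one literal.
Unit clauses found: (x5), (~x4).
Count = 2.

2


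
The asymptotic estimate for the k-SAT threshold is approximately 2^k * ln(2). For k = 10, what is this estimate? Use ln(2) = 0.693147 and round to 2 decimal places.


Using the asymptotic formula: threshold ~ 2^k * ln(2).
2^10 = 1024.
1024 * 0.693147 = 709.78.

709.78


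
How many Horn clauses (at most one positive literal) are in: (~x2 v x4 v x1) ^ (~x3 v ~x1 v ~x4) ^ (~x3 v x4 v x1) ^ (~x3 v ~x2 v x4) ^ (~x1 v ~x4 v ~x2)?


A Horn clause has at most one positive literal.
Clause 1: 2 positive lit(s) -> not Horn
Clause 2: 0 positive lit(s) -> Horn
Clause 3: 2 positive lit(s) -> not Horn
Clause 4: 1 positive lit(s) -> Horn
Clause 5: 0 positive lit(s) -> Horn
Total Horn clauses = 3.

3


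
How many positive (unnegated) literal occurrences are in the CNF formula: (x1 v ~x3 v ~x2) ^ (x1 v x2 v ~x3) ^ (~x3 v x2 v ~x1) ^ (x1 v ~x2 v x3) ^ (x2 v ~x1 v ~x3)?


Scan each clause for unnegated literals.
Clause 1: 1 positive; Clause 2: 2 positive; Clause 3: 1 positive; Clause 4: 2 positive; Clause 5: 1 positive.
Total positive literal occurrences = 7.

7


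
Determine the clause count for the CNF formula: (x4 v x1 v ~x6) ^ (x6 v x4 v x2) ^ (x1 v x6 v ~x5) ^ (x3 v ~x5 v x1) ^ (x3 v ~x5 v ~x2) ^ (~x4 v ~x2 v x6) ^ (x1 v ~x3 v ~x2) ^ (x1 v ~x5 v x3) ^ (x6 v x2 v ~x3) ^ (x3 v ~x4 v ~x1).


Each group enclosed in parentheses joined by ^ is one clause.
Counting the conjuncts: 10 clauses.

10


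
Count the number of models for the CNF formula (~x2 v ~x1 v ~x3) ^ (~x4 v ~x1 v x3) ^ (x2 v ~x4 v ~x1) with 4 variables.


Enumerate all 16 truth assignments over 4 variables.
Test each against every clause.
Satisfying assignments found: 11.

11


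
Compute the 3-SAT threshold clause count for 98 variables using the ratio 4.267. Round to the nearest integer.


The 3-SAT phase transition occurs at approximately 4.267 clauses per variable.
m = 4.267 * 98 = 418.166.
Rounded to nearest integer: 418.

418


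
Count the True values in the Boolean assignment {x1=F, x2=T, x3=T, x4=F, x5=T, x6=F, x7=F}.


The weight is the number of variables assigned True.
True variables: x2, x3, x5.
Weight = 3.

3


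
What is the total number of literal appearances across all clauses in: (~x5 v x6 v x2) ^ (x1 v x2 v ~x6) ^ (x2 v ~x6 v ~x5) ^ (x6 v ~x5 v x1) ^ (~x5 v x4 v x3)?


Clause lengths: 3, 3, 3, 3, 3.
Sum = 3 + 3 + 3 + 3 + 3 = 15.

15


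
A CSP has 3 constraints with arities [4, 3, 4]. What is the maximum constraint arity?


The arities are: 4, 3, 4.
Scan for the maximum value.
Maximum arity = 4.

4


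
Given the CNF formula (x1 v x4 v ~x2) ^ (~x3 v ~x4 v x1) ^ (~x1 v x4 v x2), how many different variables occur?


Identify each distinct variable in the formula.
Variables found: x1, x2, x3, x4.
Total distinct variables = 4.

4


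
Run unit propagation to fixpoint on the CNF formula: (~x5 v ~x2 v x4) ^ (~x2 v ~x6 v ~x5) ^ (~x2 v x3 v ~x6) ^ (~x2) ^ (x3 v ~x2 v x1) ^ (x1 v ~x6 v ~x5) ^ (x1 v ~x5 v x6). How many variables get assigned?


Unit propagation repeatedly assigns the literal in any unit clause, then simplifies.
Assignments in order: x2 = F.
No further unit clauses remain.
Total variables assigned = 1.

1


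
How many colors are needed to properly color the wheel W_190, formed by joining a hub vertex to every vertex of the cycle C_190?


W_190 consists of the cycle C_190 together with a hub vertex adjacent to every cycle vertex.
The cycle C_190 needs 2 colors (even cycle -> 2).
The hub is adjacent to every cycle vertex, so it must receive a new color distinct from all of them.
Chromatic number = 2 + 1 = 3.

3


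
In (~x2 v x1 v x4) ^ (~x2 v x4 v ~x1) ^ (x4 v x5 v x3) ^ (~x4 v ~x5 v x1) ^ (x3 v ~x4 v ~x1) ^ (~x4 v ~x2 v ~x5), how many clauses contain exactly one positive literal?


A definite clause has exactly one positive literal.
Clause 1: 2 positive -> not definite
Clause 2: 1 positive -> definite
Clause 3: 3 positive -> not definite
Clause 4: 1 positive -> definite
Clause 5: 1 positive -> definite
Clause 6: 0 positive -> not definite
Definite clause count = 3.

3


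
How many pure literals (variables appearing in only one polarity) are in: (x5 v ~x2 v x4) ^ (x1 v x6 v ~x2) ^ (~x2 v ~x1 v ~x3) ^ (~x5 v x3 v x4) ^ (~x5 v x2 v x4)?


A pure literal appears in only one polarity across all clauses.
Pure literals: x4 (positive only), x6 (positive only).
Count = 2.

2


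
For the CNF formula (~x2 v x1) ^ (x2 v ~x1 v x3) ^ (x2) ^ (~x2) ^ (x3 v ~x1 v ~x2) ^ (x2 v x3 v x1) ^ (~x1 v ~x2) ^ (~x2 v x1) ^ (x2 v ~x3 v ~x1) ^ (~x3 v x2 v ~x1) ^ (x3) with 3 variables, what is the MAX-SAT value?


Enumerate all 8 truth assignments.
For each, count how many of the 11 clauses are satisfied.
The formula is not fully satisfiable, so the maximum is below 11.
Maximum simultaneously satisfiable clauses = 10.

10


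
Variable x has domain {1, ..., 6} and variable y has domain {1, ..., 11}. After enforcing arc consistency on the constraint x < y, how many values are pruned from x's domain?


For the constraint x < y, x needs a supporting value in y's domain.
x can be at most 10 (one less than y's maximum).
Valid x values from domain: 6 out of 6.
Pruned = 6 - 6 = 0.

0


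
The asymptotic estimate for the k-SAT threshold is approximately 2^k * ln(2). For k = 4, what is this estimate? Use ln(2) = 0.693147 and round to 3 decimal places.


Using the asymptotic formula: threshold ~ 2^k * ln(2).
2^4 = 16.
16 * 0.693147 = 11.09.

11.09


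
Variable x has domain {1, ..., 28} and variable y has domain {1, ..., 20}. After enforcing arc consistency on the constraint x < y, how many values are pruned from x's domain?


For the constraint x < y, x needs a supporting value in y's domain.
x can be at most 19 (one less than y's maximum).
Valid x values from domain: 19 out of 28.
Pruned = 28 - 19 = 9.

9


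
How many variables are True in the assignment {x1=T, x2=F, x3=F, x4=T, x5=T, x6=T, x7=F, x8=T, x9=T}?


The weight is the number of variables assigned True.
True variables: x1, x4, x5, x6, x8, x9.
Weight = 6.

6


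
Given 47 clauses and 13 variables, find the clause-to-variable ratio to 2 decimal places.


Clause-to-variable ratio = clauses / variables.
47 / 13 = 3.62.

3.62


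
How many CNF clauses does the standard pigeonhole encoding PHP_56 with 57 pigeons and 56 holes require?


The PHP encoding has two parts:
1) At-least-one-hole clauses: 57 (one per pigeon, each with 56 literals).
2) At-most-one-pigeon-per-hole clauses: 56 holes * C(57,2) = 56 * 1596 = 89376.
Total clauses = 57 + 89376 = 89433.

89433


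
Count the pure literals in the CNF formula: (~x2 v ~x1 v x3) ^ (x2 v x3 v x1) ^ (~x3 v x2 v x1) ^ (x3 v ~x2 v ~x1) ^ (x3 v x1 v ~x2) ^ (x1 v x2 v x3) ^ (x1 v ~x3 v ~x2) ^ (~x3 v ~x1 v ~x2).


A pure literal appears in only one polarity across all clauses.
No pure literals found.
Count = 0.

0


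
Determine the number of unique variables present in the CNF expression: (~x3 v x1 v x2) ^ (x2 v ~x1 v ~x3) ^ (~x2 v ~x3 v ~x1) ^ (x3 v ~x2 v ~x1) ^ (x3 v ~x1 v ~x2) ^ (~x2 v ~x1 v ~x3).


Identify each distinct variable in the formula.
Variables found: x1, x2, x3.
Total distinct variables = 3.

3


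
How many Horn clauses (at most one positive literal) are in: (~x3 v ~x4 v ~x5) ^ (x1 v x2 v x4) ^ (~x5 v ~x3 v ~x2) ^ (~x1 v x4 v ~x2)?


A Horn clause has at most one positive literal.
Clause 1: 0 positive lit(s) -> Horn
Clause 2: 3 positive lit(s) -> not Horn
Clause 3: 0 positive lit(s) -> Horn
Clause 4: 1 positive lit(s) -> Horn
Total Horn clauses = 3.

3


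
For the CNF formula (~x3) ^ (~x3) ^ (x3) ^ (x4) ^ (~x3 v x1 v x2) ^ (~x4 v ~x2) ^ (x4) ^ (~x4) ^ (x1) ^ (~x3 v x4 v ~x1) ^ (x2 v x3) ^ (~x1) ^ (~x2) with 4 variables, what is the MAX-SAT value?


Enumerate all 16 truth assignments.
For each, count how many of the 13 clauses are satisfied.
The formula is not fully satisfiable, so the maximum is below 13.
Maximum simultaneously satisfiable clauses = 9.

9


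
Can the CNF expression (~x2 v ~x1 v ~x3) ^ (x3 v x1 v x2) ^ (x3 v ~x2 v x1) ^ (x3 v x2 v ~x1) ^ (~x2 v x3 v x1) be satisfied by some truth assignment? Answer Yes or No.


Check all 8 possible truth assignments.
Number of satisfying assignments found: 4.
The formula is satisfiable.

Yes


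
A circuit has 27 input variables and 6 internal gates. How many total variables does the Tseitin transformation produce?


The Tseitin transformation introduces one auxiliary variable per gate.
Total variables = inputs + gates = 27 + 6 = 33.

33


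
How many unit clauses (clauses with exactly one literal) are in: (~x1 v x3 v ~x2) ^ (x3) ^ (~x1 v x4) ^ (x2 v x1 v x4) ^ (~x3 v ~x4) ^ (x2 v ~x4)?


A unit clause contains exactly one literal.
Unit clauses found: (x3).
Count = 1.

1


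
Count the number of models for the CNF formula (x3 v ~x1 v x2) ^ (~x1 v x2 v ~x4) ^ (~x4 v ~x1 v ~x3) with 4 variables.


Enumerate all 16 truth assignments over 4 variables.
Test each against every clause.
Satisfying assignments found: 12.

12


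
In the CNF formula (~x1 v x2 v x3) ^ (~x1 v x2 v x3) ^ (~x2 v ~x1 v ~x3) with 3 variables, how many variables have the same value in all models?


Find all satisfying assignments: 6 model(s).
Check which variables have the same value in every model.
No variable is fixed across all models.
Backbone size = 0.

0


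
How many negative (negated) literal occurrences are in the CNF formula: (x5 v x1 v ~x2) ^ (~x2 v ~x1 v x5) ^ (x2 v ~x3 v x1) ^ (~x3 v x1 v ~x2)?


Scan each clause for negated literals.
Clause 1: 1 negative; Clause 2: 2 negative; Clause 3: 1 negative; Clause 4: 2 negative.
Total negative literal occurrences = 6.

6


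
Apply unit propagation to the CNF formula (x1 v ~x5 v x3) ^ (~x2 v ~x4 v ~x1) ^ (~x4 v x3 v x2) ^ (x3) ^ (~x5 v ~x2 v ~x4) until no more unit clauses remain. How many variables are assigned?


Unit propagation repeatedly assigns the literal in any unit clause, then simplifies.
Assignments in order: x3 = T.
No further unit clauses remain.
Total variables assigned = 1.

1


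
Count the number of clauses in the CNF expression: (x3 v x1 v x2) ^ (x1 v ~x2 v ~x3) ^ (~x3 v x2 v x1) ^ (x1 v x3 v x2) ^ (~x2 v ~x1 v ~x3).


Each group enclosed in parentheses joined by ^ is one clause.
Counting the conjuncts: 5 clauses.

5


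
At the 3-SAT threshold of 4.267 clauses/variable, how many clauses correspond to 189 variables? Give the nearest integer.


The 3-SAT phase transition occurs at approximately 4.267 clauses per variable.
m = 4.267 * 189 = 806.463.
Rounded to nearest integer: 806.

806


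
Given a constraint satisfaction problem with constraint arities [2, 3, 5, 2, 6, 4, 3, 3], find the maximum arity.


The arities are: 2, 3, 5, 2, 6, 4, 3, 3.
Scan for the maximum value.
Maximum arity = 6.

6


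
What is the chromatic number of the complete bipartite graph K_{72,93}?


K_{72,93} is bipartite by definition: the two parts are independent sets, with every edge crossing between them.
Color all vertices in one part with color 1 and all vertices in the other part with color 2.
Since the graph has at least one edge, one color does not suffice.
Chromatic number = 2.

2


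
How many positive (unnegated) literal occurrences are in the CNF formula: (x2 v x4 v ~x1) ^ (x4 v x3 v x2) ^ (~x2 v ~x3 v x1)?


Scan each clause for unnegated literals.
Clause 1: 2 positive; Clause 2: 3 positive; Clause 3: 1 positive.
Total positive literal occurrences = 6.

6


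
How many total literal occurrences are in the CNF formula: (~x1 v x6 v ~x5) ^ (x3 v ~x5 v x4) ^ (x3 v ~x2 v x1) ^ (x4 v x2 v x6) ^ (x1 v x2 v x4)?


Clause lengths: 3, 3, 3, 3, 3.
Sum = 3 + 3 + 3 + 3 + 3 = 15.

15


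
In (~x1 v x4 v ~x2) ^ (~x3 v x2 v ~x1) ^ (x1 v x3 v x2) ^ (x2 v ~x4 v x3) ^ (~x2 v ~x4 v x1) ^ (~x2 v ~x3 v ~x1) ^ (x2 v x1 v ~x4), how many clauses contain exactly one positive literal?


A definite clause has exactly one positive literal.
Clause 1: 1 positive -> definite
Clause 2: 1 positive -> definite
Clause 3: 3 positive -> not definite
Clause 4: 2 positive -> not definite
Clause 5: 1 positive -> definite
Clause 6: 0 positive -> not definite
Clause 7: 2 positive -> not definite
Definite clause count = 3.

3


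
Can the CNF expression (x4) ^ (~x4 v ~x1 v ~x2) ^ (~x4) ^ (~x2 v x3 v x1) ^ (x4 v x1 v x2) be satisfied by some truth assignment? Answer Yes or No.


Check all 16 possible truth assignments.
Number of satisfying assignments found: 0.
The formula is unsatisfiable.

No


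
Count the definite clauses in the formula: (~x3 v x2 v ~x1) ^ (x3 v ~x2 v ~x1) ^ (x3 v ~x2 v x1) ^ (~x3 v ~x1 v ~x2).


A definite clause has exactly one positive literal.
Clause 1: 1 positive -> definite
Clause 2: 1 positive -> definite
Clause 3: 2 positive -> not definite
Clause 4: 0 positive -> not definite
Definite clause count = 2.

2


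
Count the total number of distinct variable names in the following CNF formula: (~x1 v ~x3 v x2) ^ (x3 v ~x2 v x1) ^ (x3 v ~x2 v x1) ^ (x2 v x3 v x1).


Identify each distinct variable in the formula.
Variables found: x1, x2, x3.
Total distinct variables = 3.

3


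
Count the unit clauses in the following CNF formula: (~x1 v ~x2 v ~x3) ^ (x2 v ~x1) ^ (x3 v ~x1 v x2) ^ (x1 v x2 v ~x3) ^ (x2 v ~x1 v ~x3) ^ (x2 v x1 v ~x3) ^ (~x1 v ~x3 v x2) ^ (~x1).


A unit clause contains exactly one literal.
Unit clauses found: (~x1).
Count = 1.

1


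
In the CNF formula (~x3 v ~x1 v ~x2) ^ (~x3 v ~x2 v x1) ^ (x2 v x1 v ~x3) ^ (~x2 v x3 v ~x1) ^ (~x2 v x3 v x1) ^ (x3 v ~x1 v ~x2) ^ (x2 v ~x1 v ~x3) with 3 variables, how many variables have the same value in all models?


Find all satisfying assignments: 2 model(s).
Check which variables have the same value in every model.
Fixed variables: x2=F, x3=F.
Backbone size = 2.

2


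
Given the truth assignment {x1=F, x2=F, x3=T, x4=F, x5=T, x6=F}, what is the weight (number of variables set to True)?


The weight is the number of variables assigned True.
True variables: x3, x5.
Weight = 2.

2


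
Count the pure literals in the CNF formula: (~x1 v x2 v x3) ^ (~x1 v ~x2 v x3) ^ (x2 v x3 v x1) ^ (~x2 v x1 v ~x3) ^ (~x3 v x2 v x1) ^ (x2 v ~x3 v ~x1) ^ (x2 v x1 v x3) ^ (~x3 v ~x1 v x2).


A pure literal appears in only one polarity across all clauses.
No pure literals found.
Count = 0.

0


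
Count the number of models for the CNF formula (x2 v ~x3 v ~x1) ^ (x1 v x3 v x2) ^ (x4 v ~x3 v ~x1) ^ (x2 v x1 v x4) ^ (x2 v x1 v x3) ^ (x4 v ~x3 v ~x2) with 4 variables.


Enumerate all 16 truth assignments over 4 variables.
Test each against every clause.
Satisfying assignments found: 9.

9


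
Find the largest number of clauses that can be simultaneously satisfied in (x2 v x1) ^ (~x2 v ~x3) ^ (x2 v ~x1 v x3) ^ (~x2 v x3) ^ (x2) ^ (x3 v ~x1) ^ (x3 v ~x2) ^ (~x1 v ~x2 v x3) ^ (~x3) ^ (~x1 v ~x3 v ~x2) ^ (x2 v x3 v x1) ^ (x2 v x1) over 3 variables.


Enumerate all 8 truth assignments.
For each, count how many of the 12 clauses are satisfied.
The formula is not fully satisfiable, so the maximum is below 12.
Maximum simultaneously satisfiable clauses = 10.

10


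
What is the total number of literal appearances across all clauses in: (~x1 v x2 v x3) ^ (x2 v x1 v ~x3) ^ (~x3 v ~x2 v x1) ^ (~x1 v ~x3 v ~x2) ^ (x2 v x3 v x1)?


Clause lengths: 3, 3, 3, 3, 3.
Sum = 3 + 3 + 3 + 3 + 3 = 15.

15


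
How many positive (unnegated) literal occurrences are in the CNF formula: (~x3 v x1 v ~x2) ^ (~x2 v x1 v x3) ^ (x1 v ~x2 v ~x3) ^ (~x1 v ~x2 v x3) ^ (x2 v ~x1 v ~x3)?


Scan each clause for unnegated literals.
Clause 1: 1 positive; Clause 2: 2 positive; Clause 3: 1 positive; Clause 4: 1 positive; Clause 5: 1 positive.
Total positive literal occurrences = 6.

6


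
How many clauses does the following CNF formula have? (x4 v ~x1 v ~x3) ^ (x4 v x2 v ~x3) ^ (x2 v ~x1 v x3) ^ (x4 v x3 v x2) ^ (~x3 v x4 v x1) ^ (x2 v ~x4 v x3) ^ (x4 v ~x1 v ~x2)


Each group enclosed in parentheses joined by ^ is one clause.
Counting the conjuncts: 7 clauses.

7


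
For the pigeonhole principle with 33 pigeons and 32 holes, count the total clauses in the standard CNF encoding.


The PHP encoding has two parts:
1) At-least-one-hole clauses: 33 (one per pigeon, each with 32 literals).
2) At-most-one-pigeon-per-hole clauses: 32 holes * C(33,2) = 32 * 528 = 16896.
Total clauses = 33 + 16896 = 16929.

16929


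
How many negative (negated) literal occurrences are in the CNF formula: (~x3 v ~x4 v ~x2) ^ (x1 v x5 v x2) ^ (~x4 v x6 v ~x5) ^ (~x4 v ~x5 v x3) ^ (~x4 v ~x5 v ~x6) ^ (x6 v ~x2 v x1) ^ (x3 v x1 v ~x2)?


Scan each clause for negated literals.
Clause 1: 3 negative; Clause 2: 0 negative; Clause 3: 2 negative; Clause 4: 2 negative; Clause 5: 3 negative; Clause 6: 1 negative; Clause 7: 1 negative.
Total negative literal occurrences = 12.

12


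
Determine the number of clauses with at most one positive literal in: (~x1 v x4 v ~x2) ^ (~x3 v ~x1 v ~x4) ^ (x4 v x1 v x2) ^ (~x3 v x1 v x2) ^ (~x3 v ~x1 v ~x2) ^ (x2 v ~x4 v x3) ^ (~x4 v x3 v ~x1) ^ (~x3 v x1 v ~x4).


A Horn clause has at most one positive literal.
Clause 1: 1 positive lit(s) -> Horn
Clause 2: 0 positive lit(s) -> Horn
Clause 3: 3 positive lit(s) -> not Horn
Clause 4: 2 positive lit(s) -> not Horn
Clause 5: 0 positive lit(s) -> Horn
Clause 6: 2 positive lit(s) -> not Horn
Clause 7: 1 positive lit(s) -> Horn
Clause 8: 1 positive lit(s) -> Horn
Total Horn clauses = 5.

5


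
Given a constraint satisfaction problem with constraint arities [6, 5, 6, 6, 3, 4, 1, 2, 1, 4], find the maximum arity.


The arities are: 6, 5, 6, 6, 3, 4, 1, 2, 1, 4.
Scan for the maximum value.
Maximum arity = 6.

6


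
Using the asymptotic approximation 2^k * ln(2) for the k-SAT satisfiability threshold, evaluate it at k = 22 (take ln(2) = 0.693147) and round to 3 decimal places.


Using the asymptotic formula: threshold ~ 2^k * ln(2).
2^22 = 4194304.
4194304 * 0.693147 = 2907269.235.

2907269.235


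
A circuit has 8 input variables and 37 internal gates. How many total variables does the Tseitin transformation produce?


The Tseitin transformation introduces one auxiliary variable per gate.
Total variables = inputs + gates = 8 + 37 = 45.

45


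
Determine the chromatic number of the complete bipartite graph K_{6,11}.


K_{6,11} is bipartite by definition: the two parts are independent sets, with every edge crossing between them.
Color all vertices in one part with color 1 and all vertices in the other part with color 2.
Since the graph has at least one edge, one color does not suffice.
Chromatic number = 2.

2


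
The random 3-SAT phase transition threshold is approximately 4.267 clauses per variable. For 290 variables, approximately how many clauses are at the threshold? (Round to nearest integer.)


The 3-SAT phase transition occurs at approximately 4.267 clauses per variable.
m = 4.267 * 290 = 1237.43.
Rounded to nearest integer: 1237.

1237


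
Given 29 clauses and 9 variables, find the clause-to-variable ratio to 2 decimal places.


Clause-to-variable ratio = clauses / variables.
29 / 9 = 3.22.

3.22


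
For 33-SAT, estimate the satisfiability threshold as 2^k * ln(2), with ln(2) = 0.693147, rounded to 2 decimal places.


Using the asymptotic formula: threshold ~ 2^k * ln(2).
2^33 = 8589934592.
8589934592 * 0.693147 = 5954087392.64.

5954087392.64


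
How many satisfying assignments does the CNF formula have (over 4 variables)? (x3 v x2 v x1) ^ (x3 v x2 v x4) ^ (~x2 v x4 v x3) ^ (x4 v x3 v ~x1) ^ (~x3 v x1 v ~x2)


Enumerate all 16 truth assignments over 4 variables.
Test each against every clause.
Satisfying assignments found: 9.

9


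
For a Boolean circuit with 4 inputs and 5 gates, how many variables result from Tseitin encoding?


The Tseitin transformation introduces one auxiliary variable per gate.
Total variables = inputs + gates = 4 + 5 = 9.

9


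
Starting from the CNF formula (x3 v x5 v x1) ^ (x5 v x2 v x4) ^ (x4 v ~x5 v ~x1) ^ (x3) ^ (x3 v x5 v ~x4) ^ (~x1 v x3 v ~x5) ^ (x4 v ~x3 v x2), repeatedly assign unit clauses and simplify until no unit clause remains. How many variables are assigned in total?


Unit propagation repeatedly assigns the literal in any unit clause, then simplifies.
Assignments in order: x3 = T.
No further unit clauses remain.
Total variables assigned = 1.

1


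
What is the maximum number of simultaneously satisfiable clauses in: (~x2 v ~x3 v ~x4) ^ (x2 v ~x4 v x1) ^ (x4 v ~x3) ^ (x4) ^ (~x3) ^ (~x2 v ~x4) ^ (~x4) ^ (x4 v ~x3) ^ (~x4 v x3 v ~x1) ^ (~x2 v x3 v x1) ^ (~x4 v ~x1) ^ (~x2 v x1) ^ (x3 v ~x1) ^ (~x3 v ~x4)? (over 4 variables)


Enumerate all 16 truth assignments.
For each, count how many of the 14 clauses are satisfied.
The formula is not fully satisfiable, so the maximum is below 14.
Maximum simultaneously satisfiable clauses = 13.

13


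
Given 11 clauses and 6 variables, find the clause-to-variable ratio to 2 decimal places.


Clause-to-variable ratio = clauses / variables.
11 / 6 = 1.83.

1.83


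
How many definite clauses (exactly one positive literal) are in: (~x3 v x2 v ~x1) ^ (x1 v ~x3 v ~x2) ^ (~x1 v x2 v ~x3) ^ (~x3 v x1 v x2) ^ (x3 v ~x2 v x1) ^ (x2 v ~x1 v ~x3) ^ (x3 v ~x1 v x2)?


A definite clause has exactly one positive literal.
Clause 1: 1 positive -> definite
Clause 2: 1 positive -> definite
Clause 3: 1 positive -> definite
Clause 4: 2 positive -> not definite
Clause 5: 2 positive -> not definite
Clause 6: 1 positive -> definite
Clause 7: 2 positive -> not definite
Definite clause count = 4.

4


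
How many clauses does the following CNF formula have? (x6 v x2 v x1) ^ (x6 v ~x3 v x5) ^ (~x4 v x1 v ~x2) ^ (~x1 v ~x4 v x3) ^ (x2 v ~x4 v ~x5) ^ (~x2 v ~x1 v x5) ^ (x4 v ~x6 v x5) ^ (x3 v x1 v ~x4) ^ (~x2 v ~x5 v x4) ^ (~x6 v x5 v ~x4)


Each group enclosed in parentheses joined by ^ is one clause.
Counting the conjuncts: 10 clauses.

10


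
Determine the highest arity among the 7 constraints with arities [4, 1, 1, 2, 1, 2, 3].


The arities are: 4, 1, 1, 2, 1, 2, 3.
Scan for the maximum value.
Maximum arity = 4.

4


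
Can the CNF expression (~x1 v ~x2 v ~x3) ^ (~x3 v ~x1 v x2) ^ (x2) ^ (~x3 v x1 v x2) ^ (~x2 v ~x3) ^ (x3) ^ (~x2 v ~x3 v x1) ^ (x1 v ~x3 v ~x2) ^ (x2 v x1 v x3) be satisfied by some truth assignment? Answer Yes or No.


Check all 8 possible truth assignments.
Number of satisfying assignments found: 0.
The formula is unsatisfiable.

No


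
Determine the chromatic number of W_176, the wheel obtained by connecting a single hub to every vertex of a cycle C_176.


W_176 consists of the cycle C_176 together with a hub vertex adjacent to every cycle vertex.
The cycle C_176 needs 2 colors (even cycle -> 2).
The hub is adjacent to every cycle vertex, so it must receive a new color distinct from all of them.
Chromatic number = 2 + 1 = 3.

3


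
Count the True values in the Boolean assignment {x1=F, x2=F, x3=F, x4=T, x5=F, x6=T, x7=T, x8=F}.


The weight is the number of variables assigned True.
True variables: x4, x6, x7.
Weight = 3.

3


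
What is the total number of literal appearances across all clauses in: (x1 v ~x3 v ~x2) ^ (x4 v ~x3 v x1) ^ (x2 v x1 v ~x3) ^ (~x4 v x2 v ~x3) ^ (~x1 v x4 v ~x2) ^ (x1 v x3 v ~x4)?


Clause lengths: 3, 3, 3, 3, 3, 3.
Sum = 3 + 3 + 3 + 3 + 3 + 3 = 18.

18


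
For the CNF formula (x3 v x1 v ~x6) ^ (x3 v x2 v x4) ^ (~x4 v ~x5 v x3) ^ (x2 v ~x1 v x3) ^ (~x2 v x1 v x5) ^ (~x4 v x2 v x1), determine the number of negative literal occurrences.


Scan each clause for negated literals.
Clause 1: 1 negative; Clause 2: 0 negative; Clause 3: 2 negative; Clause 4: 1 negative; Clause 5: 1 negative; Clause 6: 1 negative.
Total negative literal occurrences = 6.

6


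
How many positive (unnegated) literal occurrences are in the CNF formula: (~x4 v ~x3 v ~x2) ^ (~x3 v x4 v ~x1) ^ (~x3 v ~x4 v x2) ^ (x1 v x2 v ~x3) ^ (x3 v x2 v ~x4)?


Scan each clause for unnegated literals.
Clause 1: 0 positive; Clause 2: 1 positive; Clause 3: 1 positive; Clause 4: 2 positive; Clause 5: 2 positive.
Total positive literal occurrences = 6.

6


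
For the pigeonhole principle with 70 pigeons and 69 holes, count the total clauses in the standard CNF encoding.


The PHP encoding has two parts:
1) At-least-one-hole clauses: 70 (one per pigeon, each with 69 literals).
2) At-most-one-pigeon-per-hole clauses: 69 holes * C(70,2) = 69 * 2415 = 166635.
Total clauses = 70 + 166635 = 166705.

166705


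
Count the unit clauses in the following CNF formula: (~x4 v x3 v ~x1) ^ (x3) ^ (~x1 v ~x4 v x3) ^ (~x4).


A unit clause contains exactly one literal.
Unit clauses found: (x3), (~x4).
Count = 2.

2


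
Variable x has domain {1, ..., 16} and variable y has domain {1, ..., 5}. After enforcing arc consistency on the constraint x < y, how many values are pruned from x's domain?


For the constraint x < y, x needs a supporting value in y's domain.
x can be at most 4 (one less than y's maximum).
Valid x values from domain: 4 out of 16.
Pruned = 16 - 4 = 12.

12


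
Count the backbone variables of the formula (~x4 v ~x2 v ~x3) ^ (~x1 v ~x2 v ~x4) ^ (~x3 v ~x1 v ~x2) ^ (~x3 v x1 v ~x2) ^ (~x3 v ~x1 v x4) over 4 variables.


Find all satisfying assignments: 10 model(s).
Check which variables have the same value in every model.
No variable is fixed across all models.
Backbone size = 0.

0


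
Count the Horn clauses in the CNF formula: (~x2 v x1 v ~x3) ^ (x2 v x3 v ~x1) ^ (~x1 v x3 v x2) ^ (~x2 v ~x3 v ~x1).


A Horn clause has at most one positive literal.
Clause 1: 1 positive lit(s) -> Horn
Clause 2: 2 positive lit(s) -> not Horn
Clause 3: 2 positive lit(s) -> not Horn
Clause 4: 0 positive lit(s) -> Horn
Total Horn clauses = 2.

2


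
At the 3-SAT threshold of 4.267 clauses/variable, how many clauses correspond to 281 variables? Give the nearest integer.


The 3-SAT phase transition occurs at approximately 4.267 clauses per variable.
m = 4.267 * 281 = 1199.027.
Rounded to nearest integer: 1199.

1199


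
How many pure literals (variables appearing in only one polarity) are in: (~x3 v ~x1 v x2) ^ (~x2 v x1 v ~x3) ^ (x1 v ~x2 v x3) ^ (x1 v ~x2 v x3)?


A pure literal appears in only one polarity across all clauses.
No pure literals found.
Count = 0.

0


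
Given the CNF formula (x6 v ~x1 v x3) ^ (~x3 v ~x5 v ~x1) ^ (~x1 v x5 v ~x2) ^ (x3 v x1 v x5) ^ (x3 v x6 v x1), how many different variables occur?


Identify each distinct variable in the formula.
Variables found: x1, x2, x3, x5, x6.
Total distinct variables = 5.

5


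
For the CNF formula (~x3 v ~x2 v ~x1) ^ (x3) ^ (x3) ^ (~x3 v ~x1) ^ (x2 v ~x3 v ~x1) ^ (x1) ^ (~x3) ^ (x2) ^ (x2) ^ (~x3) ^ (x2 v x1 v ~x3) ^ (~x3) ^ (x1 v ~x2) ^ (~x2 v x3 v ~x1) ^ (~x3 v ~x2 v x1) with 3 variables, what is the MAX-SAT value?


Enumerate all 8 truth assignments.
For each, count how many of the 15 clauses are satisfied.
The formula is not fully satisfiable, so the maximum is below 15.
Maximum simultaneously satisfiable clauses = 12.

12


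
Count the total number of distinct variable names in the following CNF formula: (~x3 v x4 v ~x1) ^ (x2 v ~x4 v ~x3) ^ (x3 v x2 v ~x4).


Identify each distinct variable in the formula.
Variables found: x1, x2, x3, x4.
Total distinct variables = 4.

4


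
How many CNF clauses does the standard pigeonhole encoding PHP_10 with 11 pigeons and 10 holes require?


The PHP encoding has two parts:
1) At-least-one-hole clauses: 11 (one per pigeon, each with 10 literals).
2) At-most-one-pigeon-per-hole clauses: 10 holes * C(11,2) = 10 * 55 = 550.
Total clauses = 11 + 550 = 561.

561


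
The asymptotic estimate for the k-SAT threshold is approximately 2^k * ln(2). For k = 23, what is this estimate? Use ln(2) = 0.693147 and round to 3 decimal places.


Using the asymptotic formula: threshold ~ 2^k * ln(2).
2^23 = 8388608.
8388608 * 0.693147 = 5814538.469.

5814538.469


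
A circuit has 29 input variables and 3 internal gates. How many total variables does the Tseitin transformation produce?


The Tseitin transformation introduces one auxiliary variable per gate.
Total variables = inputs + gates = 29 + 3 = 32.

32


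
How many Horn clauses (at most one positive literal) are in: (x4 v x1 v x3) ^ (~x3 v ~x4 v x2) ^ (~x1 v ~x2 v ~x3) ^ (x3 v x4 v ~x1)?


A Horn clause has at most one positive literal.
Clause 1: 3 positive lit(s) -> not Horn
Clause 2: 1 positive lit(s) -> Horn
Clause 3: 0 positive lit(s) -> Horn
Clause 4: 2 positive lit(s) -> not Horn
Total Horn clauses = 2.

2


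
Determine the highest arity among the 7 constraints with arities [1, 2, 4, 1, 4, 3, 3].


The arities are: 1, 2, 4, 1, 4, 3, 3.
Scan for the maximum value.
Maximum arity = 4.

4


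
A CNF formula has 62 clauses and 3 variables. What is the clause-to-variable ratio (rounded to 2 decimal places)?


Clause-to-variable ratio = clauses / variables.
62 / 3 = 20.67.

20.67


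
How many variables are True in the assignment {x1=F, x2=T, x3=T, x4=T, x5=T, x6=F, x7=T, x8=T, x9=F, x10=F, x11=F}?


The weight is the number of variables assigned True.
True variables: x2, x3, x4, x5, x7, x8.
Weight = 6.

6


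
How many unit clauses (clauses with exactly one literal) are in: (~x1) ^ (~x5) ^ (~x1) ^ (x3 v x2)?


A unit clause contains exactly one literal.
Unit clauses found: (~x1), (~x5), (~x1).
Count = 3.

3


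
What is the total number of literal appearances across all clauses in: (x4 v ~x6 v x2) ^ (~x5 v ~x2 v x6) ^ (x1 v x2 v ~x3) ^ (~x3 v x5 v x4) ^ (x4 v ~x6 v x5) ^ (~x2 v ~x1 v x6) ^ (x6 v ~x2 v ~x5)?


Clause lengths: 3, 3, 3, 3, 3, 3, 3.
Sum = 3 + 3 + 3 + 3 + 3 + 3 + 3 = 21.

21


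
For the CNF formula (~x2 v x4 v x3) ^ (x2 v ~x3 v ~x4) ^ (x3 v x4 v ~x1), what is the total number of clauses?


Each group enclosed in parentheses joined by ^ is one clause.
Counting the conjuncts: 3 clauses.

3


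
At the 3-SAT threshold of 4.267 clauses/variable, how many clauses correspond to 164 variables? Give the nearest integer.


The 3-SAT phase transition occurs at approximately 4.267 clauses per variable.
m = 4.267 * 164 = 699.788.
Rounded to nearest integer: 700.

700


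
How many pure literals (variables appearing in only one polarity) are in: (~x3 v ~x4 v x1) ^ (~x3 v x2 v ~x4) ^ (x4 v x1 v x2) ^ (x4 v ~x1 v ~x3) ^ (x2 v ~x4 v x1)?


A pure literal appears in only one polarity across all clauses.
Pure literals: x2 (positive only), x3 (negative only).
Count = 2.

2


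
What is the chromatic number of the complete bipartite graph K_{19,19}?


K_{19,19} is bipartite by definition: the two parts are independent sets, with every edge crossing between them.
Color all vertices in one part with color 1 and all vertices in the other part with color 2.
Since the graph has at least one edge, one color does not suffice.
Chromatic number = 2.

2


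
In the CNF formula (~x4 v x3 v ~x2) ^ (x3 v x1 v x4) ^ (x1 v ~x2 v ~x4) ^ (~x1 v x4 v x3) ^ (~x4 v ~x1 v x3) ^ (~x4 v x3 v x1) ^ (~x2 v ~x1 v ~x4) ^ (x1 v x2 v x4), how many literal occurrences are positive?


Scan each clause for unnegated literals.
Clause 1: 1 positive; Clause 2: 3 positive; Clause 3: 1 positive; Clause 4: 2 positive; Clause 5: 1 positive; Clause 6: 2 positive; Clause 7: 0 positive; Clause 8: 3 positive.
Total positive literal occurrences = 13.

13


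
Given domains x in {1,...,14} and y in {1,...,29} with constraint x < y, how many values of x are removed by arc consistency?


For the constraint x < y, x needs a supporting value in y's domain.
x can be at most 28 (one less than y's maximum).
Valid x values from domain: 14 out of 14.
Pruned = 14 - 14 = 0.

0


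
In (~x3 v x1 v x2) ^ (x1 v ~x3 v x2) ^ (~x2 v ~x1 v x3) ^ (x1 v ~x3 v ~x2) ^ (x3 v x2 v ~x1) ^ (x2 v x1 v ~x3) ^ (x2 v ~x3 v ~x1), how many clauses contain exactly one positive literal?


A definite clause has exactly one positive literal.
Clause 1: 2 positive -> not definite
Clause 2: 2 positive -> not definite
Clause 3: 1 positive -> definite
Clause 4: 1 positive -> definite
Clause 5: 2 positive -> not definite
Clause 6: 2 positive -> not definite
Clause 7: 1 positive -> definite
Definite clause count = 3.

3


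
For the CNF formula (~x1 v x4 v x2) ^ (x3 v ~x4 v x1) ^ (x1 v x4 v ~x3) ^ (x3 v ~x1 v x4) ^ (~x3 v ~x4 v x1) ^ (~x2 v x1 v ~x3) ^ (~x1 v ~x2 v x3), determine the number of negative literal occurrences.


Scan each clause for negated literals.
Clause 1: 1 negative; Clause 2: 1 negative; Clause 3: 1 negative; Clause 4: 1 negative; Clause 5: 2 negative; Clause 6: 2 negative; Clause 7: 2 negative.
Total negative literal occurrences = 10.

10


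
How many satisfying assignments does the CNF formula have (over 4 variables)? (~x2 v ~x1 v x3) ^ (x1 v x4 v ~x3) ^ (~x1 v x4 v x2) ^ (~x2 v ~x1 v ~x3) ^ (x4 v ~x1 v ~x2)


Enumerate all 16 truth assignments over 4 variables.
Test each against every clause.
Satisfying assignments found: 8.

8


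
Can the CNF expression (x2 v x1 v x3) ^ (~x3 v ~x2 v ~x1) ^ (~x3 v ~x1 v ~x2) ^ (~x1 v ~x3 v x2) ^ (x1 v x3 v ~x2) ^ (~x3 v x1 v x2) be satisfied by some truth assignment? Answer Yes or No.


Check all 8 possible truth assignments.
Number of satisfying assignments found: 3.
The formula is satisfiable.

Yes


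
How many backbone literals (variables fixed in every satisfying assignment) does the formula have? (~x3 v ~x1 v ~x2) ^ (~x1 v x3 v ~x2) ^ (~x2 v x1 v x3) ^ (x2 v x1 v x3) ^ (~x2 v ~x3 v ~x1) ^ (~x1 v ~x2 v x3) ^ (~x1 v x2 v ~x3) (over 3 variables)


Find all satisfying assignments: 3 model(s).
Check which variables have the same value in every model.
No variable is fixed across all models.
Backbone size = 0.

0


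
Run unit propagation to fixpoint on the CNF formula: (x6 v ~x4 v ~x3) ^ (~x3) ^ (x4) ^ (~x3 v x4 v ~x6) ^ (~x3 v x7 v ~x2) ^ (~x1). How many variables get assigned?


Unit propagation repeatedly assigns the literal in any unit clause, then simplifies.
Assignments in order: x3 = F, x4 = T, x1 = F.
No further unit clauses remain.
Total variables assigned = 3.

3


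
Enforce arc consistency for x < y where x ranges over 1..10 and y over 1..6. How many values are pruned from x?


For the constraint x < y, x needs a supporting value in y's domain.
x can be at most 5 (one less than y's maximum).
Valid x values from domain: 5 out of 10.
Pruned = 10 - 5 = 5.

5


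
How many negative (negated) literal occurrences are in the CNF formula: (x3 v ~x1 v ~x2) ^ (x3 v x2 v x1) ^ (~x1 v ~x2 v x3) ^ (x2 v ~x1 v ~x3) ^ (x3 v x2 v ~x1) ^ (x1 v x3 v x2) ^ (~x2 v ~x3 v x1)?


Scan each clause for negated literals.
Clause 1: 2 negative; Clause 2: 0 negative; Clause 3: 2 negative; Clause 4: 2 negative; Clause 5: 1 negative; Clause 6: 0 negative; Clause 7: 2 negative.
Total negative literal occurrences = 9.

9


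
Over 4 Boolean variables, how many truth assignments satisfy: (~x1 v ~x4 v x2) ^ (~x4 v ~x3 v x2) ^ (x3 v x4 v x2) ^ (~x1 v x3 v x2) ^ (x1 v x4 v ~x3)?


Enumerate all 16 truth assignments over 4 variables.
Test each against every clause.
Satisfying assignments found: 9.

9


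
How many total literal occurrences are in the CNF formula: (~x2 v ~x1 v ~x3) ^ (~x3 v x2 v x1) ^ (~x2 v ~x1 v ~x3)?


Clause lengths: 3, 3, 3.
Sum = 3 + 3 + 3 = 9.

9


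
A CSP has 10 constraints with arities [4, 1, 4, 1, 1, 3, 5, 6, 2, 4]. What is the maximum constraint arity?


The arities are: 4, 1, 4, 1, 1, 3, 5, 6, 2, 4.
Scan for the maximum value.
Maximum arity = 6.

6


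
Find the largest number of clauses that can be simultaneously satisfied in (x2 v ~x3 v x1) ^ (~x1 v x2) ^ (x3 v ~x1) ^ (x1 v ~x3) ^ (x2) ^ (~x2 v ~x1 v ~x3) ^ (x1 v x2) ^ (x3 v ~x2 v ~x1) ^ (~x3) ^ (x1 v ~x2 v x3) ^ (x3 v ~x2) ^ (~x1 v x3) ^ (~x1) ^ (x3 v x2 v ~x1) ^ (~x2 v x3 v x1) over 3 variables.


Enumerate all 8 truth assignments.
For each, count how many of the 15 clauses are satisfied.
The formula is not fully satisfiable, so the maximum is below 15.
Maximum simultaneously satisfiable clauses = 13.

13


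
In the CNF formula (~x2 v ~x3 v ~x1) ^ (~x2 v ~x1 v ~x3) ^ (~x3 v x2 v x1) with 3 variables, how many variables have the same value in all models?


Find all satisfying assignments: 6 model(s).
Check which variables have the same value in every model.
No variable is fixed across all models.
Backbone size = 0.

0


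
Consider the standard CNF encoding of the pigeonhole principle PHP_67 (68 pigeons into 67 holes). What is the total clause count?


The PHP encoding has two parts:
1) At-least-one-hole clauses: 68 (one per pigeon, each with 67 literals).
2) At-most-one-pigeon-per-hole clauses: 67 holes * C(68,2) = 67 * 2278 = 152626.
Total clauses = 68 + 152626 = 152694.

152694


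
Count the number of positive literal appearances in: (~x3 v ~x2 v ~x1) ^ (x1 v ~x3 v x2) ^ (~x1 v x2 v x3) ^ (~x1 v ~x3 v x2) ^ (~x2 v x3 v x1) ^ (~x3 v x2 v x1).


Scan each clause for unnegated literals.
Clause 1: 0 positive; Clause 2: 2 positive; Clause 3: 2 positive; Clause 4: 1 positive; Clause 5: 2 positive; Clause 6: 2 positive.
Total positive literal occurrences = 9.

9


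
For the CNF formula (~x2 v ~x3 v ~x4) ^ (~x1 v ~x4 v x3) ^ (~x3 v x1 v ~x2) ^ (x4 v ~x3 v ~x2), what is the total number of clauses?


Each group enclosed in parentheses joined by ^ is one clause.
Counting the conjuncts: 4 clauses.

4


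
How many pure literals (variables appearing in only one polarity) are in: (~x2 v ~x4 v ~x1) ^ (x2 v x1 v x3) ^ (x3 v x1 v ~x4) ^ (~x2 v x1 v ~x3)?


A pure literal appears in only one polarity across all clauses.
Pure literals: x4 (negative only).
Count = 1.

1


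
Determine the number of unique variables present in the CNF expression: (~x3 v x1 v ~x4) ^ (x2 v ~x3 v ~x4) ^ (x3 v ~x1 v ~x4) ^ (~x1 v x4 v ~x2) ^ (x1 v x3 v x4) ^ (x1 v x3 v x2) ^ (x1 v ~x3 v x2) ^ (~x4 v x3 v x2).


Identify each distinct variable in the formula.
Variables found: x1, x2, x3, x4.
Total distinct variables = 4.

4


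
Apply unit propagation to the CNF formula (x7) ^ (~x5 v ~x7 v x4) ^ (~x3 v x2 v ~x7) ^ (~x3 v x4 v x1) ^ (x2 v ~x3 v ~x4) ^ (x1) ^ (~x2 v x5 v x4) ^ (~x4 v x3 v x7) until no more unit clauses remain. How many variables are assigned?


Unit propagation repeatedly assigns the literal in any unit clause, then simplifies.
Assignments in order: x7 = T, x1 = T.
No further unit clauses remain.
Total variables assigned = 2.

2


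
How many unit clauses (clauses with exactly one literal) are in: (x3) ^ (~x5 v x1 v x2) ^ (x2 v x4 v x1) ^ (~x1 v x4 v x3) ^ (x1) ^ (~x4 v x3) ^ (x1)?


A unit clause contains exactly one literal.
Unit clauses found: (x3), (x1), (x1).
Count = 3.

3


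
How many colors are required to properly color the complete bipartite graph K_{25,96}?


K_{25,96} is bipartite by definition: the two parts are independent sets, with every edge crossing between them.
Color all vertices in one part with color 1 and all vertices in the other part with color 2.
Since the graph has at least one edge, one color does not suffice.
Chromatic number = 2.

2
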